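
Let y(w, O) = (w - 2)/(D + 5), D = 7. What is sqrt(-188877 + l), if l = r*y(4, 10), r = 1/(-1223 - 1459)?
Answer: I*sqrt(1358615682195)/2682 ≈ 434.6*I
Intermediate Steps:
r = -1/2682 (r = 1/(-2682) = -1/2682 ≈ -0.00037286)
y(w, O) = -1/6 + w/12 (y(w, O) = (w - 2)/(7 + 5) = (-2 + w)/12 = (-2 + w)*(1/12) = -1/6 + w/12)
l = -1/16092 (l = -(-1/6 + (1/12)*4)/2682 = -(-1/6 + 1/3)/2682 = -1/2682*1/6 = -1/16092 ≈ -6.2143e-5)
sqrt(-188877 + l) = sqrt(-188877 - 1/16092) = sqrt(-3039408685/16092) = I*sqrt(1358615682195)/2682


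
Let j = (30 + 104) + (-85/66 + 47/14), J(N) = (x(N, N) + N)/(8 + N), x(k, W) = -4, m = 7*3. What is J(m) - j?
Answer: -907601/6699 ≈ -135.48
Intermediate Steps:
m = 21
J(N) = (-4 + N)/(8 + N)
j = 31432/231 (j = 134 + (-85*1/66 + 47*(1/14)) = 134 + (-85/66 + 47/14) = 134 + 478/231 = 31432/231 ≈ 136.07)
J(m) - j = (-4 + 21)/(8 + 21) - 1*31432/231 = 17/29 - 31432/231 = -907601/6699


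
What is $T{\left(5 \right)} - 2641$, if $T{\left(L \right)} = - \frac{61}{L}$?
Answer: $- \frac{13266}{5} \approx -2653.2$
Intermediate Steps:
$T{\left(5 \right)} - 2641 = - \frac{61}{5} - 2641 = - \frac{13266}{5}$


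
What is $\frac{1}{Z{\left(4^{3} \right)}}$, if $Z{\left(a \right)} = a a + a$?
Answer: $\frac{1}{4160} \approx 0.00024038$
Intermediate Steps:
$Z{\left(a \right)} = a + a^{2}$ ($Z{\left(a \right)} = a^{2} + a = a + a^{2}$)
$\frac{1}{Z{\left(4^{3} \right)}} = \frac{1}{4^{3} \left(1 + 4^{3}\right)} = \frac{1}{64 \left(1 + 64\right)} = \frac{1}{64 \cdot 65} = \frac{1}{4160}$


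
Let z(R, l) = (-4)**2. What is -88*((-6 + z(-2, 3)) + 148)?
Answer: -13904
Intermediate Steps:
z(R, l) = 16
-88*((-6 + z(-2, 3)) + 148) = -88*((-6 + 16) + 148) = -88*(10 + 148) = -88*158 = -13904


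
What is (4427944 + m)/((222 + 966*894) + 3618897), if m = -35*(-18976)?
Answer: 1697368/1494241 ≈ 1.1359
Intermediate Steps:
m = 664160
(4427944 + m)/((222 + 966*894) + 3618897) = (4427944 + 664160)/((222 + 966*894) + 3618897) = 5092104/((222 + 863604) + 3618897) = 5092104/(863826 + 3618897) = 5092104/4482723 = 5092104*(1/4482723) = 1697368/1494241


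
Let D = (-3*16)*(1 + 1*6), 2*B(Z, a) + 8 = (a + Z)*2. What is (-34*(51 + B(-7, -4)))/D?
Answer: 51/14 ≈ 3.6429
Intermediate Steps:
B(Z, a) = -4 + Z + a (B(Z, a) = -4 + ((a + Z)*2)/2 = -4 + ((Z + a)*2)/2 = -4 + (2*Z + 2*a)/2 = -4 + (Z + a) = -4 + Z + a)
D = -336 (D = -48*(1 + 6) = -48*7 = -336)
(-34*(51 + B(-7, -4)))/D = -34*(51 + (-4 - 7 - 4))/(-336) = -34*(51 - 15)*(-1/336) = -34*36*(-1/336) = -1224*(-1/336) = 51/14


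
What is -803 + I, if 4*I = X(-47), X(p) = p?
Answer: -3259/4 ≈ -814.75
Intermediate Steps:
I = -47/4 (I = (1/4)*(-47) = -47/4 ≈ -11.750)
-803 + I = -803 - 47/4 = -3259/4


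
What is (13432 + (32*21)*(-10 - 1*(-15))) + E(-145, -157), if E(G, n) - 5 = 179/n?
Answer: 2636950/157 ≈ 16796.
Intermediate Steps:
E(G, n) = 5 + 179/n
(13432 + (32*21)*(-10 - 1*(-15))) + E(-145, -157) = (13432 + (32*21)*(-10 - 1*(-15))) + (5 + 179/(-157)) = (13432 + 672*(-10 + 15)) + (5 + 179*(-1/157)) = (13432 + 672*5) + (5 - 179/157) = (13432 + 3360) + 606/157 = 16792 + 606/157 = 2636950/157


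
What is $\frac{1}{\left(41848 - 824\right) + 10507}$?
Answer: $\frac{1}{51531} \approx 1.9406 \cdot 10^{-5}$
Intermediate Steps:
$\frac{1}{\left(41848 - 824\right) + 10507} = \frac{1}{41024 + 10507} = \frac{1}{51531}$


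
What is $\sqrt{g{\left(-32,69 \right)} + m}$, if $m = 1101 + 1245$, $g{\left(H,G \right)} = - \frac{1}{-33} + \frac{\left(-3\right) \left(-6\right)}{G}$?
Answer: $\frac{\sqrt{1351653765}}{759} \approx 48.439$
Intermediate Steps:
$g{\left(H,G \right)} = \frac{1}{33} + \frac{18}{G}$ ($g{\left(H,G \right)} = \left(-1\right) \left(- \frac{1}{33}\right) + \frac{18}{G} = \frac{1}{33} + \frac{18}{G}$)
$m = 2346$
$\sqrt{g{\left(-32,69 \right)} + m} = \sqrt{\frac{594 + 69}{33 \cdot 69} + 2346} = \sqrt{\frac{1}{33} \cdot \frac{1}{69} \cdot 663 + 2346} = \sqrt{\frac{221}{759} + 2346} = \sqrt{\frac{1780835}{759}} = \frac{\sqrt{1351653765}}{759}$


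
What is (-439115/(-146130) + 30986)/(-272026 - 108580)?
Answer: -905684659/11123590956 ≈ -0.081420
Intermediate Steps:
(-439115/(-146130) + 30986)/(-272026 - 108580) = (-439115*(-1/146130) + 30986)/(-380606) = (87823/29226 + 30986)*(-1/380606) = (905684659/29226)*(-1/380606) = -905684659/11123590956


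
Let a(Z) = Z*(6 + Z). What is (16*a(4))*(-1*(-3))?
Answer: 1920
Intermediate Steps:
(16*a(4))*(-1*(-3)) = (16*(4*(6 + 4)))*(-1*(-3)) = (16*(4*10))*3 = (16*40)*3 = 640*3 = 1920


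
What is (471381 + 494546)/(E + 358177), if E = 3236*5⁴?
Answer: 965927/2380677 ≈ 0.40574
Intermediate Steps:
E = 2022500 (E = 3236*625 = 2022500)
(471381 + 494546)/(E + 358177) = (471381 + 494546)/(2022500 + 358177) = 965927/2380677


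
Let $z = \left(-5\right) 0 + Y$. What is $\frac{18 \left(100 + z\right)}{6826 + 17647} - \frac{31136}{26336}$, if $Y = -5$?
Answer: $- \frac{22404899}{20141279} \approx -1.1124$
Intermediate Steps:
$z = -5$ ($z = \left(-5\right) 0 - 5 = 0 - 5 = -5$)
$\frac{18 \left(100 + z\right)}{6826 + 17647} - \frac{31136}{26336} = \frac{18 \left(100 - 5\right)}{6826 + 17647} - \frac{31136}{26336} = \frac{18 \cdot 95}{24473} - \frac{973}{823} = 1710 \cdot \frac{1}{24473} - \frac{973}{823} = \frac{1710}{24473} - \frac{973}{823} = - \frac{22404899}{20141279}$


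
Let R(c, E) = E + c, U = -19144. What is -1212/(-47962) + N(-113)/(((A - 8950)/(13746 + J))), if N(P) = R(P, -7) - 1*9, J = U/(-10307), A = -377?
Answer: 146137190037956/768458267203 ≈ 190.17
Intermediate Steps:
J = 19144/10307 (J = -19144/(-10307) = -19144*(-1/10307) = 19144/10307 ≈ 1.8574)
N(P) = -16 + P (N(P) = (-7 + P) - 1*9 = (-7 + P) - 9 = -16 + P)
-1212/(-47962) + N(-113)/(((A - 8950)/(13746 + J))) = -1212/(-47962) + (-16 - 113)/(((-377 - 8950)/(13746 + 19144/10307))) = -1212*(-1/47962) - 129/((-9327/141699166/10307)) = 606/23981 - 129/((-9327*10307/141699166)) = 606/23981 - 129/(-96133389/141699166) = 606/23981 - 129*(-141699166/96133389) = 606/23981 + 6093064138/32044463 = 146137190037956/768458267203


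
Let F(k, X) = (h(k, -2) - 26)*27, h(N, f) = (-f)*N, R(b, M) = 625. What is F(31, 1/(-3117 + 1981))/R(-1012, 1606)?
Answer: 972/625 ≈ 1.5552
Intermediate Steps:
h(N, f) = -N*f
F(k, X) = -702 + 54*k (F(k, X) = (-1*k*(-2) - 26)*27 = (2*k - 26)*27 = (-26 + 2*k)*27 = -702 + 54*k)
F(31, 1/(-3117 + 1981))/R(-1012, 1606) = (-702 + 54*31)/625 = (-702 + 1674)*(1/625) = 972*(1/625) = 972/625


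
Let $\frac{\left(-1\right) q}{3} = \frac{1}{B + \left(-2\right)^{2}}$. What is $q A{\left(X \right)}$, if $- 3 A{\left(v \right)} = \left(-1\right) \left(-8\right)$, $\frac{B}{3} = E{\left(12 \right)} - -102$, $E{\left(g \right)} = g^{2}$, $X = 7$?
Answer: $\frac{4}{371} \approx 0.010782$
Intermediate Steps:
$B = 738$ ($B = 3 \left(12^{2} - -102\right) = 3 \left(144 + 102\right) = 3 \cdot 246 = 738$)
$A{\left(v \right)} = - \frac{8}{3}$ ($A{\left(v \right)} = - \frac{\left(-1\right) \left(-8\right)}{3} = \left(- \frac{1}{3}\right) 8 = - \frac{8}{3}$)
$q = - \frac{3}{742}$ ($q = - \frac{3}{738 + \left(-2\right)^{2}} = - \frac{3}{738 + 4} = - \frac{3}{742} \approx -0.0040431$)
$q A{\left(X \right)} = \left(- \frac{3}{742}\right) \left(- \frac{8}{3}\right) = \frac{4}{371}$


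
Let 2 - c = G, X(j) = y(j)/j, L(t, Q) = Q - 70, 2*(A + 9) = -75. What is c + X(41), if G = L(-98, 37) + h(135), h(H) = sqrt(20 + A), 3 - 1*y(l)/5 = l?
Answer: 1245/41 - I*sqrt(106)/2 ≈ 30.366 - 5.1478*I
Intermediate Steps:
y(l) = 15 - 5*l
A = -93/2 (A = -9 + (1/2)*(-75) = -9 - 75/2 = -93/2 ≈ -46.500)
L(t, Q) = -70 + Q
X(j) = (15 - 5*j)/j
h(H) = I*sqrt(106)/2 (h(H) = sqrt(20 - 93/2) = sqrt(-53/2) = I*sqrt(106)/2)
G = -33 + I*sqrt(106)/2 (G = (-70 + 37) + I*sqrt(106)/2 = -33 + I*sqrt(106)/2 ≈ -33.0 + 5.1478*I)
c = 35 - I*sqrt(106)/2 (c = 2 - (-33 + I*sqrt(106)/2) = 2 + (33 - I*sqrt(106)/2) = 35 - I*sqrt(106)/2 ≈ 35.0 - 5.1478*I)
c + X(41) = (35 - I*sqrt(106)/2) + (-5 + 15/41) = (35 - I*sqrt(106)/2) - 190/41 = 1245/41 - I*sqrt(106)/2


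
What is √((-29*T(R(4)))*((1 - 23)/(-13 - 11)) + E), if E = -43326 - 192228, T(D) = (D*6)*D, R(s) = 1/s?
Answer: I*√15076094/8 ≈ 485.35*I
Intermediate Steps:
T(D) = 6*D² (T(D) = (6*D)*D = 6*D²)
E = -235554
√((-29*T(R(4)))*((1 - 23)/(-13 - 11)) + E) = √((-174*(1/4)²)*((1 - 23)/(-13 - 11)) - 235554) = √((-174*(¼)²)*(-22/(-24)) - 235554) = √((-174/16)*(-22*(-1/24)) - 235554) = √(-29*3/8*(11/12) - 235554) = √(-87/8*11/12 - 235554) = √(-319/32 - 235554) = √(-7538047/32) = I*√15076094/8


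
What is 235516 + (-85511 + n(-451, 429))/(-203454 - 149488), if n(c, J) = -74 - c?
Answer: 41561786603/176471 ≈ 2.3552e+5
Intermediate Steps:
235516 + (-85511 + n(-451, 429))/(-203454 - 149488) = 235516 + (-85511 + (-74 - 1*(-451)))/(-203454 - 149488) = 235516 + (-85511 + (-74 + 451))/(-352942) = 235516 + (-85511 + 377)*(-1/352942) = 235516 - 85134*(-1/352942) = 235516 + 42567/176471 = 41561786603/176471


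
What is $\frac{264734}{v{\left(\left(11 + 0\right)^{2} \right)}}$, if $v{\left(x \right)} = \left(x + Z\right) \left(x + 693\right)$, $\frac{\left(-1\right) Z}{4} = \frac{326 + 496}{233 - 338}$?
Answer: $\frac{4632845}{2169717} \approx 2.1352$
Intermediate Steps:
$Z = \frac{1096}{35}$ ($Z = - 4 \frac{326 + 496}{233 - 338} = - 4 \frac{822}{-105} = - 4 \cdot 822 \left(- \frac{1}{105}\right) = \left(-4\right) \left(- \frac{274}{35}\right) = \frac{1096}{35} \approx 31.314$)
$v{\left(x \right)} = \left(693 + x\right) \left(\frac{1096}{35} + x\right)$ ($v{\left(x \right)} = \left(x + \frac{1096}{35}\right) \left(x + 693\right) = \left(\frac{1096}{35} + x\right) \left(693 + x\right) = \left(693 + x\right) \left(\frac{1096}{35} + x\right)$)
$\frac{264734}{v{\left(\left(11 + 0\right)^{2} \right)}} = \frac{264734}{\frac{108504}{5} + \left(\left(11 + 0\right)^{2}\right)^{2} + \frac{25351 \left(11 + 0\right)^{2}}{35}} = \frac{264734}{\frac{108504}{5} + \left(11^{2}\right)^{2} + \frac{25351 \cdot 11^{2}}{35}} = \frac{264734}{\frac{108504}{5} + 121^{2} + \frac{25351}{35} \cdot 121} = \frac{264734}{\frac{108504}{5} + 14641 + \frac{3067471}{35}} = \frac{264734}{\frac{4339434}{35}} = 264734 \cdot \frac{35}{4339434} = \frac{4632845}{2169717}$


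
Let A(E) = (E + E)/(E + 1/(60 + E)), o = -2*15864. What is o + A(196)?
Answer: -1591915504/50177 ≈ -31726.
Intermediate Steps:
o = -31728
A(E) = 2*E/(E + 1/(60 + E)) (A(E) = (2*E)/(E + 1/(60 + E)) = 2*E/(E + 1/(60 + E)))
o + A(196) = -31728 + 2*196*(60 + 196)/(1 + 196**2 + 60*196) = -31728 + 2*196*256/(1 + 38416 + 11760) = -31728 + 2*196*256/50177 = -31728 + 2*196*(1/50177)*256 = -31728 + 100352/50177 = -1591915504/50177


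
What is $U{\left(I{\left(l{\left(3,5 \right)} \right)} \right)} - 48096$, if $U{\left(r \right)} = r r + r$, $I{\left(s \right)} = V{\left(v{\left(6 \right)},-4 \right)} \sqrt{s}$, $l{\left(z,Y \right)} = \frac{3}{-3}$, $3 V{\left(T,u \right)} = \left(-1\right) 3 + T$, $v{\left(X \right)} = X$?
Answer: $-48097 + i \approx -48097.0 + 1.0 i$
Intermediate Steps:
$V{\left(T,u \right)} = -1 + \frac{T}{3}$ ($V{\left(T,u \right)} = \frac{\left(-1\right) 3 + T}{3} = \frac{-3 + T}{3} = -1 + \frac{T}{3}$)
$l{\left(z,Y \right)} = -1$ ($l{\left(z,Y \right)} = 3 \left(- \frac{1}{3}\right) = -1$)
$I{\left(s \right)} = \sqrt{s}$ ($I{\left(s \right)} = \left(-1 + \frac{1}{3} \cdot 6\right) \sqrt{s} = \left(-1 + 2\right) \sqrt{s} = 1 \sqrt{s} = \sqrt{s}$)
$U{\left(r \right)} = r + r^{2}$ ($U{\left(r \right)} = r^{2} + r = r + r^{2}$)
$U{\left(I{\left(l{\left(3,5 \right)} \right)} \right)} - 48096 = \sqrt{-1} \left(1 + \sqrt{-1}\right) - 48096 = i \left(1 + i\right) - 48096 = -48096 + i \left(1 + i\right)$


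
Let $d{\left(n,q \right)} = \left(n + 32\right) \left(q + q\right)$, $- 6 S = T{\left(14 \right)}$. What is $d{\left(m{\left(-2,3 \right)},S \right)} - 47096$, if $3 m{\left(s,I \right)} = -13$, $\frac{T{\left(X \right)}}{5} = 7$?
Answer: $- \frac{426769}{9} \approx -47419.0$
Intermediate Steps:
$T{\left(X \right)} = 35$ ($T{\left(X \right)} = 5 \cdot 7 = 35$)
$m{\left(s,I \right)} = - \frac{13}{3}$ ($m{\left(s,I \right)} = \frac{1}{3} \left(-13\right) = - \frac{13}{3}$)
$S = - \frac{35}{6}$ ($S = \left(- \frac{1}{6}\right) 35 = - \frac{35}{6} \approx -5.8333$)
$d{\left(n,q \right)} = 2 q \left(32 + n\right)$ ($d{\left(n,q \right)} = \left(32 + n\right) 2 q = 2 q \left(32 + n\right)$)
$d{\left(m{\left(-2,3 \right)},S \right)} - 47096 = 2 \left(- \frac{35}{6}\right) \left(32 - \frac{13}{3}\right) - 47096 = 2 \left(- \frac{35}{6}\right) \frac{83}{3} - 47096 = - \frac{2905}{9} - 47096 = - \frac{426769}{9}$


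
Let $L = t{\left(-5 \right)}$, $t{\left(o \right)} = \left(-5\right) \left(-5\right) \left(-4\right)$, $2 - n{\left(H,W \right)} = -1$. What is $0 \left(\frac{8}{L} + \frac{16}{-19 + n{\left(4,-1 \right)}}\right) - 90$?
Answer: $-90$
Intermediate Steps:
$n{\left(H,W \right)} = 3$ ($n{\left(H,W \right)} = 2 - -1 = 2 + 1 = 3$)
$t{\left(o \right)} = -100$ ($t{\left(o \right)} = 25 \left(-4\right) = -100$)
$L = -100$
$0 \left(\frac{8}{L} + \frac{16}{-19 + n{\left(4,-1 \right)}}\right) - 90 = 0 \left(\frac{8}{-100} + \frac{16}{-19 + 3}\right) - 90 = 0 \left(8 \left(- \frac{1}{100}\right) + \frac{16}{-16}\right) - 90 = 0 \left(- \frac{2}{25} + 16 \left(- \frac{1}{16}\right)\right) - 90 = 0 \left(- \frac{2}{25} - 1\right) - 90 = 0 \left(- \frac{27}{25}\right) - 90 = 0 - 90 = -90$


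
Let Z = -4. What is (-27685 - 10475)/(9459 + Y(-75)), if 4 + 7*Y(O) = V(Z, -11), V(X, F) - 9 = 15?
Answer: -267120/66233 ≈ -4.0330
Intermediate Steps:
V(X, F) = 24 (V(X, F) = 9 + 15 = 24)
Y(O) = 20/7 (Y(O) = -4/7 + (⅐)*24 = -4/7 + 24/7 = 20/7)
(-27685 - 10475)/(9459 + Y(-75)) = (-27685 - 10475)/(9459 + 20/7) = -38160/66233/7 = -38160*7/66233 = -267120/66233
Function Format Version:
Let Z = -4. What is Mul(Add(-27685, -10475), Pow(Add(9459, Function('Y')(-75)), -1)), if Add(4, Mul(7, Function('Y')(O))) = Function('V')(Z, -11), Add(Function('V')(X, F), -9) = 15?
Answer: Rational(-267120, 66233) ≈ -4.0330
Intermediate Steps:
Function('V')(X, F) = 24 (Function('V')(X, F) = Add(9, 15) = 24)
Function('Y')(O) = Rational(20, 7) (Function('Y')(O) = Add(Rational(-4, 7), Mul(Rational(1, 7), 24)) = Add(Rational(-4, 7), Rational(24, 7)) = Rational(20, 7))
Mul(Add(-27685, -10475), Pow(Add(9459, Function('Y')(-75)), -1)) = Mul(Add(-27685, -10475), Pow(Add(9459, Rational(20, 7)), -1)) = Mul(-38160, Pow(Rational(66233, 7), -1)) = Mul(-38160, Rational(7, 66233)) = Rational(-267120, 66233)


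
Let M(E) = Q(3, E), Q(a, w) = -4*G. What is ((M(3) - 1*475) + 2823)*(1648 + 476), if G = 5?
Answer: 4944672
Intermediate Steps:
Q(a, w) = -20 (Q(a, w) = -4*5 = -20)
M(E) = -20
((M(3) - 1*475) + 2823)*(1648 + 476) = ((-20 - 1*475) + 2823)*(1648 + 476) = ((-20 - 475) + 2823)*2124 = (-495 + 2823)*2124 = 2328*2124 = 4944672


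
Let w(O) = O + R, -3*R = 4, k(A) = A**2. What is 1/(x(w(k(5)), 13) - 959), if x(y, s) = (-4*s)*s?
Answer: -1/1635 ≈ -0.00061162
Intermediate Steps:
R = -4/3 (R = -1/3*4 = -4/3 ≈ -1.3333)
w(O) = -4/3 + O (w(O) = O - 4/3 = -4/3 + O)
x(y, s) = -4*s**2
1/(x(w(k(5)), 13) - 959) = 1/(-4*13**2 - 959) = 1/(-4*169 - 959) = 1/(-676 - 959) = 1/(-1635) = -1/1635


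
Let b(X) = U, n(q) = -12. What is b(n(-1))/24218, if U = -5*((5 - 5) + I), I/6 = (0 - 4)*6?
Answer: 360/12109 ≈ 0.029730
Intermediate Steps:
I = -144 (I = 6*((0 - 4)*6) = 6*(-4*6) = 6*(-24) = -144)
U = 720 (U = -5*((5 - 5) - 144) = -5*(0 - 144) = -5*(-144) = 720)
b(X) = 720
b(n(-1))/24218 = 720/24218 = 720*(1/24218) = 360/12109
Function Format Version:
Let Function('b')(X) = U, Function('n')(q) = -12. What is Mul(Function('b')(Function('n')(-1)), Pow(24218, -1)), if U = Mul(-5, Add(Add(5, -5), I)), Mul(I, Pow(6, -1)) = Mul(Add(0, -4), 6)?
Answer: Rational(360, 12109) ≈ 0.029730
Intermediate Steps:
I = -144 (I = Mul(6, Mul(Add(0, -4), 6)) = Mul(6, Mul(-4, 6)) = Mul(6, -24) = -144)
U = 720 (U = Mul(-5, Add(Add(5, -5), -144)) = Mul(-5, Add(0, -144)) = Mul(-5, -144) = 720)
Function('b')(X) = 720
Mul(Function('b')(Function('n')(-1)), Pow(24218, -1)) = Mul(720, Pow(24218, -1)) = Mul(720, Rational(1, 24218)) = Rational(360, 12109)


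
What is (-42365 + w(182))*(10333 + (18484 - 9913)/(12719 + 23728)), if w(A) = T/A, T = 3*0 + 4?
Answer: -483977556964962/1105559 ≈ -4.3777e+8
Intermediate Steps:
T = 4 (T = 0 + 4 = 4)
w(A) = 4/A
(-42365 + w(182))*(10333 + (18484 - 9913)/(12719 + 23728)) = (-42365 + 4/182)*(10333 + (18484 - 9913)/(12719 + 23728)) = (-42365 + 4*(1/182))*(10333 + 8571/36447) = (-42365 + 2/91)*(10333 + 8571*(1/36447)) = -3855213*(10333 + 2857/12149)/91 = -3855213/91*125538474/12149 = -483977556964962/1105559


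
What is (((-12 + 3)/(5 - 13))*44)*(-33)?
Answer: -3267/2 ≈ -1633.5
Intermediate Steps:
(((-12 + 3)/(5 - 13))*44)*(-33) = (-9/(-8)*44)*(-33) = (-9*(-1/8)*44)*(-33) = ((9/8)*44)*(-33) = (99/2)*(-33) = -3267/2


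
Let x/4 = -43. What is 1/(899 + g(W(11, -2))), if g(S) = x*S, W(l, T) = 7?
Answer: -1/305 ≈ -0.0032787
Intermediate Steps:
x = -172 (x = 4*(-43) = -172)
g(S) = -172*S
1/(899 + g(W(11, -2))) = 1/(899 - 172*7) = 1/(899 - 1204) = 1/(-305) = -1/305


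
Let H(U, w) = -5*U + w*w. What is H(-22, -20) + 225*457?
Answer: 103335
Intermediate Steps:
H(U, w) = w**2 - 5*U (H(U, w) = -5*U + w**2 = w**2 - 5*U)
H(-22, -20) + 225*457 = ((-20)**2 - 5*(-22)) + 225*457 = (400 + 110) + 102825 = 510 + 102825 = 103335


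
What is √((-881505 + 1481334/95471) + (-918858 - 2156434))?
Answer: I*√36064923043894963/95471 ≈ 1989.2*I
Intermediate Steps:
√((-881505 + 1481334/95471) + (-918858 - 2156434)) = √((-881505 + 1481334*(1/95471)) - 3075292) = √((-881505 + 1481334/95471) - 3075292) = √(-84156682521/95471 - 3075292) = √(-377757885053/95471) = I*√36064923043894963/95471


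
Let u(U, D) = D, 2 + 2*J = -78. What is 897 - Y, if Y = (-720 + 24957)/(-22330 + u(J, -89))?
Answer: 2237120/2491 ≈ 898.08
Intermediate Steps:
J = -40 (J = -1 + (½)*(-78) = -1 - 39 = -40)
Y = -2693/2491 (Y = (-720 + 24957)/(-22330 - 89) = 24237/(-22419) = 24237*(-1/22419) = -2693/2491 ≈ -1.0811)
897 - Y = 897 - 1*(-2693/2491) = 897 + 2693/2491 = 2237120/2491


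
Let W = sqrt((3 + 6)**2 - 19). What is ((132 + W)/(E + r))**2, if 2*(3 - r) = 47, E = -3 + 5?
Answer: 69944/1369 + 1056*sqrt(62)/1369 ≈ 57.165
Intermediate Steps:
E = 2
r = -41/2 (r = 3 - 1/2*47 = 3 - 47/2 = -41/2 ≈ -20.500)
W = sqrt(62) (W = sqrt(9**2 - 19) = sqrt(81 - 19) = sqrt(62) ≈ 7.8740)
((132 + W)/(E + r))**2 = ((132 + sqrt(62))/(2 - 41/2))**2 = ((132 + sqrt(62))/(-37/2))**2 = ((132 + sqrt(62))*(-2/37))**2 = (-264/37 - 2*sqrt(62)/37)**2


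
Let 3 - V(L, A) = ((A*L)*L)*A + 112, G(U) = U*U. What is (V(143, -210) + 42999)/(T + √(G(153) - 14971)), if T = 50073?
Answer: -45153728834730/2507296891 + 901758010*√8438/2507296891 ≈ -17976.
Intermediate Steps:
G(U) = U²
V(L, A) = -109 - A²*L² (V(L, A) = 3 - (((A*L)*L)*A + 112) = 3 - ((A*L²)*A + 112) = 3 - (A²*L² + 112) = 3 - (112 + A²*L²) = 3 + (-112 - A²*L²) = -109 - A²*L²)
(V(143, -210) + 42999)/(T + √(G(153) - 14971)) = ((-109 - 1*(-210)²*143²) + 42999)/(50073 + √(153² - 14971)) = ((-109 - 1*44100*20449) + 42999)/(50073 + √(23409 - 14971)) = ((-109 - 901800900) + 42999)/(50073 + √8438) = (-901801009 + 42999)/(50073 + √8438) = -901758010/(50073 + √8438)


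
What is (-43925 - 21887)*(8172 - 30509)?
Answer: 1470042644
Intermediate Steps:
(-43925 - 21887)*(8172 - 30509) = -65812*(-22337) = 1470042644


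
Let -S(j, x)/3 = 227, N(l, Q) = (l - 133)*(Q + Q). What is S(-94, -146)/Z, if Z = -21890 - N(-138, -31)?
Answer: 681/38692 ≈ 0.017601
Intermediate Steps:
N(l, Q) = 2*Q*(-133 + l) (N(l, Q) = (-133 + l)*(2*Q) = 2*Q*(-133 + l))
S(j, x) = -681 (S(j, x) = -3*227 = -681)
Z = -38692 (Z = -21890 - 2*(-31)*(-133 - 138) = -21890 - 2*(-31)*(-271) = -21890 - 1*16802 = -21890 - 16802 = -38692)
S(-94, -146)/Z = -681/(-38692) = -681*(-1/38692) = 681/38692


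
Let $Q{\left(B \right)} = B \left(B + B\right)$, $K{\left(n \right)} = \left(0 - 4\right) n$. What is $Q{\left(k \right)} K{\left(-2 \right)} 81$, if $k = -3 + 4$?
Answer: $1296$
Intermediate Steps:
$K{\left(n \right)} = - 4 n$
$k = 1$
$Q{\left(B \right)} = 2 B^{2}$ ($Q{\left(B \right)} = B 2 B = 2 B^{2}$)
$Q{\left(k \right)} K{\left(-2 \right)} 81 = 2 \cdot 1^{2} \left(\left(-4\right) \left(-2\right)\right) 81 = 2 \cdot 1 \cdot 8 \cdot 81 = 2 \cdot 8 \cdot 81 = 16 \cdot 81 = 1296$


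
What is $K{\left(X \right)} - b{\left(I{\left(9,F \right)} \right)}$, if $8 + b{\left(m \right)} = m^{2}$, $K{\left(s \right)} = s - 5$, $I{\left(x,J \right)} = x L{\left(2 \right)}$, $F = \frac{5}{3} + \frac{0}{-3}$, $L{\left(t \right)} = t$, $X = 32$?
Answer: $-289$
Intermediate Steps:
$F = \frac{5}{3}$ ($F = 5 \cdot \frac{1}{3} + 0 \left(- \frac{1}{3}\right) = \frac{5}{3} + 0 = \frac{5}{3} \approx 1.6667$)
$I{\left(x,J \right)} = 2 x$ ($I{\left(x,J \right)} = x 2 = 2 x$)
$K{\left(s \right)} = -5 + s$
$b{\left(m \right)} = -8 + m^{2}$
$K{\left(X \right)} - b{\left(I{\left(9,F \right)} \right)} = \left(-5 + 32\right) - \left(-8 + \left(2 \cdot 9\right)^{2}\right) = 27 - \left(-8 + 18^{2}\right) = 27 - \left(-8 + 324\right) = 27 - 316 = -289$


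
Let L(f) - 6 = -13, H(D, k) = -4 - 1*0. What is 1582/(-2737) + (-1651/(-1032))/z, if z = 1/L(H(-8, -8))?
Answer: -4752019/403512 ≈ -11.777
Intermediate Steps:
H(D, k) = -4 (H(D, k) = -4 + 0 = -4)
L(f) = -7 (L(f) = 6 - 13 = -7)
z = -⅐ (z = 1/(-7) = -⅐ ≈ -0.14286)
1582/(-2737) + (-1651/(-1032))/z = 1582/(-2737) + (-1651/(-1032))/(-⅐) = 1582*(-1/2737) - 1651*(-1/1032)*(-7) = -226/391 + (1651/1032)*(-7) = -226/391 - 11557/1032 = -4752019/403512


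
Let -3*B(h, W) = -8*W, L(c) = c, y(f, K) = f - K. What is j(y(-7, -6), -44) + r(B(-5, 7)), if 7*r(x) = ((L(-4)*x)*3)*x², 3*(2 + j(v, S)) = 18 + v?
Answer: -100319/9 ≈ -11147.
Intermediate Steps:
B(h, W) = 8*W/3 (B(h, W) = -(-8)*W/3 = 8*W/3)
j(v, S) = 4 + v/3 (j(v, S) = -2 + (18 + v)/3 = -2 + (6 + v/3) = 4 + v/3)
r(x) = -12*x³/7 (r(x) = ((-4*x*3)*x²)/7 = ((-12*x)*x²)/7 = (-12*x³)/7 = -12*x³/7)
j(y(-7, -6), -44) + r(B(-5, 7)) = (4 + (-7 - 1*(-6))/3) - 12*((8/3)*7)³/7 = (4 + (-7 + 6)/3) - 12*(56/3)³/7 = (4 + (⅓)*(-1)) - 12/7*175616/27 = (4 - ⅓) - 100352/9 = 11/3 - 100352/9 = -100319/9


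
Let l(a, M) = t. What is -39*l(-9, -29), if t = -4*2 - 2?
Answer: 390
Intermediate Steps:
t = -10 (t = -8 - 2 = -10)
l(a, M) = -10
-39*l(-9, -29) = -39*(-10) = 390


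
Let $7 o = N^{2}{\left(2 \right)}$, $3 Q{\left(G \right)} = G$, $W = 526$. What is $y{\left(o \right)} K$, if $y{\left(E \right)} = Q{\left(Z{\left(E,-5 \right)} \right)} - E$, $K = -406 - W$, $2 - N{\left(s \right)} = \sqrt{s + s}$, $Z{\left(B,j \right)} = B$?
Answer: $0$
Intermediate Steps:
$Q{\left(G \right)} = \frac{G}{3}$
$N{\left(s \right)} = 2 - \sqrt{2} \sqrt{s}$ ($N{\left(s \right)} = 2 - \sqrt{s + s} = 2 - \sqrt{2 s} = 2 - \sqrt{2} \sqrt{s}$)
$o = 0$ ($o = \frac{\left(2 - \sqrt{2} \sqrt{2}\right)^{2}}{7} = \frac{\left(2 - 2\right)^{2}}{7} = \frac{0^{2}}{7} = \frac{1}{7} \cdot 0 = 0$)
$K = -932$ ($K = -406 - 526 = -932$)
$y{\left(E \right)} = - \frac{2 E}{3}$ ($y{\left(E \right)} = \frac{E}{3} - E = - \frac{2 E}{3}$)
$y{\left(o \right)} K = \left(- \frac{2}{3}\right) 0 \left(-932\right) = 0 \left(-932\right) = 0$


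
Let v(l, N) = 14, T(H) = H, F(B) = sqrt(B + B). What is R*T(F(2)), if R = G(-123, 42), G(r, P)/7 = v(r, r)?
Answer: 196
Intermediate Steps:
F(B) = sqrt(2)*sqrt(B) (F(B) = sqrt(2*B) = sqrt(2)*sqrt(B))
G(r, P) = 98 (G(r, P) = 7*14 = 98)
R = 98
R*T(F(2)) = 98*(sqrt(2)*sqrt(2)) = 98*2 = 196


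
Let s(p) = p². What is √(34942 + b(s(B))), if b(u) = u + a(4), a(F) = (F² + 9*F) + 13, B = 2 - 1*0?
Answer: √35011 ≈ 187.11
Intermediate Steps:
B = 2 (B = 2 + 0 = 2)
a(F) = 13 + F² + 9*F
b(u) = 65 + u (b(u) = u + (13 + 4² + 9*4) = u + (13 + 16 + 36) = u + 65 = 65 + u)
√(34942 + b(s(B))) = √(34942 + (65 + 2²)) = √(34942 + (65 + 4)) = √(34942 + 69) = √35011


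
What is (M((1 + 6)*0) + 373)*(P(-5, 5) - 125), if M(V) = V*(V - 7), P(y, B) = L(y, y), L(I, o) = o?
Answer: -48490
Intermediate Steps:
P(y, B) = y
M(V) = V*(-7 + V)
(M((1 + 6)*0) + 373)*(P(-5, 5) - 125) = (((1 + 6)*0)*(-7 + (1 + 6)*0) + 373)*(-5 - 125) = ((7*0)*(-7 + 7*0) + 373)*(-130) = (0*(-7 + 0) + 373)*(-130) = (0*(-7) + 373)*(-130) = (0 + 373)*(-130) = 373*(-130) = -48490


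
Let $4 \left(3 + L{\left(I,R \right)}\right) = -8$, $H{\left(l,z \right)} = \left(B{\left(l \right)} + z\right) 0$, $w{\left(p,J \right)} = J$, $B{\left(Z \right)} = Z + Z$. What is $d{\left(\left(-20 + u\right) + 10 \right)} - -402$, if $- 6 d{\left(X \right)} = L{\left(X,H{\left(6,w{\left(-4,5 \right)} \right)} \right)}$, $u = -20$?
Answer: $\frac{2417}{6} \approx 402.83$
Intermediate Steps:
$B{\left(Z \right)} = 2 Z$
$H{\left(l,z \right)} = 0$ ($H{\left(l,z \right)} = \left(2 l + z\right) 0 = \left(z + 2 l\right) 0 = 0$)
$L{\left(I,R \right)} = -5$ ($L{\left(I,R \right)} = -3 + \frac{1}{4} \left(-8\right) = -3 - 2 = -5$)
$d{\left(X \right)} = \frac{5}{6}$ ($d{\left(X \right)} = \left(- \frac{1}{6}\right) \left(-5\right) = \frac{5}{6}$)
$d{\left(\left(-20 + u\right) + 10 \right)} - -402 = \frac{5}{6} - -402 = \frac{5}{6} + 402 = \frac{2417}{6}$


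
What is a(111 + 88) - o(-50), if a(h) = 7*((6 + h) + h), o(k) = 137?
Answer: 2691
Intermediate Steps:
a(h) = 42 + 14*h (a(h) = 7*(6 + 2*h) = 42 + 14*h)
a(111 + 88) - o(-50) = (42 + 14*(111 + 88)) - 1*137 = (42 + 14*199) - 137 = (42 + 2786) - 137 = 2828 - 137 = 2691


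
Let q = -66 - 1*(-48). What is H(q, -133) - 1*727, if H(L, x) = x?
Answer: -860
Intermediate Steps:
q = -18 (q = -66 + 48 = -18)
H(q, -133) - 1*727 = -133 - 1*727 = -133 - 727 = -860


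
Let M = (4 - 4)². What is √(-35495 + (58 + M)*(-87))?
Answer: I*√40541 ≈ 201.35*I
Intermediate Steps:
M = 0 (M = 0² = 0)
√(-35495 + (58 + M)*(-87)) = √(-35495 + (58 + 0)*(-87)) = √(-35495 + 58*(-87)) = √(-35495 - 5046) = √(-40541) = I*√40541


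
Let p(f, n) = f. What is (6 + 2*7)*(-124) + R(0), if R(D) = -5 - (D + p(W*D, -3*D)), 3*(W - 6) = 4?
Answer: -2485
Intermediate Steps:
W = 22/3 (W = 6 + (⅓)*4 = 6 + 4/3 = 22/3 ≈ 7.3333)
R(D) = -5 - 25*D/3 (R(D) = -5 - (D + 22*D/3) = -5 - 25*D/3)
(6 + 2*7)*(-124) + R(0) = (6 + 2*7)*(-124) + (-5 - 25/3*0) = (6 + 14)*(-124) + (-5 + 0) = 20*(-124) - 5 = -2480 - 5 = -2485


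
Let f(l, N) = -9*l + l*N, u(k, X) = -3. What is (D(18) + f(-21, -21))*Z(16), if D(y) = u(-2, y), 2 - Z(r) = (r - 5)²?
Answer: -74613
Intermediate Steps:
Z(r) = 2 - (-5 + r)² (Z(r) = 2 - (r - 5)² = 2 - (-5 + r)²)
D(y) = -3
f(l, N) = -9*l + N*l
(D(18) + f(-21, -21))*Z(16) = (-3 - 21*(-9 - 21))*(2 - (-5 + 16)²) = (-3 - 21*(-30))*(2 - 1*11²) = (-3 + 630)*(2 - 1*121) = 627*(2 - 121) = 627*(-119) = -74613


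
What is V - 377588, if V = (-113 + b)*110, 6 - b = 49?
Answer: -394748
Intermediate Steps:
b = -43 (b = 6 - 1*49 = 6 - 49 = -43)
V = -17160 (V = (-113 - 43)*110 = -156*110 = -17160)
V - 377588 = -17160 - 377588 = -394748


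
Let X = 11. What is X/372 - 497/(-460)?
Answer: 23743/21390 ≈ 1.1100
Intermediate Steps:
X/372 - 497/(-460) = 11/372 - 497/(-460) = 11*(1/372) - 497*(-1/460) = 11/372 + 497/460 = 23743/21390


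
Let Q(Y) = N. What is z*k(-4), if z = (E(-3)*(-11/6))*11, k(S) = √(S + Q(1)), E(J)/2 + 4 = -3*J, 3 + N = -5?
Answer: -1210*I*√3/3 ≈ -698.59*I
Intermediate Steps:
N = -8 (N = -3 - 5 = -8)
Q(Y) = -8
E(J) = -8 - 6*J (E(J) = -8 + 2*(-3*J) = -8 - 6*J)
k(S) = √(-8 + S) (k(S) = √(S - 8) = √(-8 + S))
z = -605/3 (z = ((-8 - 6*(-3))*(-11/6))*11 = ((-8 + 18)*(-11*⅙))*11 = (10*(-11/6))*11 = -55/3*11 = -605/3 ≈ -201.67)
z*k(-4) = -605*√(-8 - 4)/3 = -1210*I*√3/3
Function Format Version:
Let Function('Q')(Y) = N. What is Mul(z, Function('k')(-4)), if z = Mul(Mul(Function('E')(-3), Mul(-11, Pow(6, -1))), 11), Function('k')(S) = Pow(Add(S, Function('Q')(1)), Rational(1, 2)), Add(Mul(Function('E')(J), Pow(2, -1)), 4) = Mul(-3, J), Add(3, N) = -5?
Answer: Mul(Rational(-1210, 3), I, Pow(3, Rational(1, 2))) ≈ Mul(-698.59, I)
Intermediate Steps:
N = -8 (N = Add(-3, -5) = -8)
Function('Q')(Y) = -8
Function('E')(J) = Add(-8, Mul(-6, J)) (Function('E')(J) = Add(-8, Mul(2, Mul(-3, J))) = Add(-8, Mul(-6, J)))
Function('k')(S) = Pow(Add(-8, S), Rational(1, 2)) (Function('k')(S) = Pow(Add(S, -8), Rational(1, 2)) = Pow(Add(-8, S), Rational(1, 2)))
z = Rational(-605, 3) (z = Mul(Mul(Add(-8, Mul(-6, -3)), Mul(-11, Pow(6, -1))), 11) = Mul(Mul(Add(-8, 18), Mul(-11, Rational(1, 6))), 11) = Mul(Mul(10, Rational(-11, 6)), 11) = Mul(Rational(-55, 3), 11) = Rational(-605, 3) ≈ -201.67)
Mul(z, Function('k')(-4)) = Mul(Rational(-605, 3), Pow(Add(-8, -4), Rational(1, 2))) = Mul(Rational(-605, 3), Pow(-12, Rational(1, 2))) = Mul(Rational(-605, 3), Mul(2, I, Pow(3, Rational(1, 2)))) = Mul(Rational(-1210, 3), I, Pow(3, Rational(1, 2)))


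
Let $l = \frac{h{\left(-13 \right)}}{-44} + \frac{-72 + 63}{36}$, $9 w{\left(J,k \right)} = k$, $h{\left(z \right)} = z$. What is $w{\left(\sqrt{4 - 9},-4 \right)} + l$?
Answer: $- \frac{79}{198} \approx -0.39899$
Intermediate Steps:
$w{\left(J,k \right)} = \frac{k}{9}$
$l = \frac{1}{22}$ ($l = - \frac{13}{-44} + \frac{-72 + 63}{36} = \left(-13\right) \left(- \frac{1}{44}\right) - \frac{1}{4} = \frac{13}{44} - \frac{1}{4} = \frac{1}{22} \approx 0.045455$)
$w{\left(\sqrt{4 - 9},-4 \right)} + l = \frac{1}{9} \left(-4\right) + \frac{1}{22} = - \frac{4}{9} + \frac{1}{22} = - \frac{79}{198}$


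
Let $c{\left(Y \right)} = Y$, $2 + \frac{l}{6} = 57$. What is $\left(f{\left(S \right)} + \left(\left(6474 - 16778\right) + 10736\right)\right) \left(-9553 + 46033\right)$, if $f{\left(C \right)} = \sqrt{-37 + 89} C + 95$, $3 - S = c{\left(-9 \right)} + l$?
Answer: $19224960 - 23201280 \sqrt{13} \approx -6.4428 \cdot 10^{7}$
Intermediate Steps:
$l = 330$ ($l = -12 + 6 \cdot 57 = -12 + 342 = 330$)
$S = -318$ ($S = 3 - \left(-9 + 330\right) = 3 - 321 = -318$)
$f{\left(C \right)} = 95 + 2 C \sqrt{13}$ ($f{\left(C \right)} = \sqrt{52} C + 95 = 2 \sqrt{13} C + 95 = 2 C \sqrt{13} + 95 = 95 + 2 C \sqrt{13}$)
$\left(f{\left(S \right)} + \left(\left(6474 - 16778\right) + 10736\right)\right) \left(-9553 + 46033\right) = \left(\left(95 + 2 \left(-318\right) \sqrt{13}\right) + \left(\left(6474 - 16778\right) + 10736\right)\right) \left(-9553 + 46033\right) = \left(\left(95 - 636 \sqrt{13}\right) + \left(-10304 + 10736\right)\right) 36480 = \left(\left(95 - 636 \sqrt{13}\right) + 432\right) 36480 = \left(527 - 636 \sqrt{13}\right) 36480 = 19224960 - 23201280 \sqrt{13}$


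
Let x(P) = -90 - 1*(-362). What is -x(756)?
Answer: -272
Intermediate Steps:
x(P) = 272 (x(P) = -90 + 362 = 272)
-x(756) = -1*272 = -272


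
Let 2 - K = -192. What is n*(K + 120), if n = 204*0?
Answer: 0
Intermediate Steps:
K = 194 (K = 2 - 1*(-192) = 2 + 192 = 194)
n = 0
n*(K + 120) = 0*(194 + 120) = 0*314 = 0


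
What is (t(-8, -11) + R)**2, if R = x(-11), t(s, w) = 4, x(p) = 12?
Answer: 256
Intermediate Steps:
R = 12
(t(-8, -11) + R)**2 = (4 + 12)**2 = 16**2 = 256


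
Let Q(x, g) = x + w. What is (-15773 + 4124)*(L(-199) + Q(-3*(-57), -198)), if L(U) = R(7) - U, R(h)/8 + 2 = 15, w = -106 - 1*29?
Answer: -3949011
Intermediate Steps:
w = -135 (w = -106 - 29 = -135)
R(h) = 104 (R(h) = -16 + 8*15 = -16 + 120 = 104)
Q(x, g) = -135 + x (Q(x, g) = x - 135 = -135 + x)
L(U) = 104 - U
(-15773 + 4124)*(L(-199) + Q(-3*(-57), -198)) = (-15773 + 4124)*((104 - 1*(-199)) + (-135 - 3*(-57))) = -11649*((104 + 199) + (-135 + 171)) = -11649*(303 + 36) = -11649*339 = -3949011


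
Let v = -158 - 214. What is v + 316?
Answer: -56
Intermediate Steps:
v = -372
v + 316 = -372 + 316 = -56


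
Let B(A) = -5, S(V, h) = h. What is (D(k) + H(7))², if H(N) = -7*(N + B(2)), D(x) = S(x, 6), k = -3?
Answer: 64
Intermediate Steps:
D(x) = 6
H(N) = 35 - 7*N (H(N) = -7*(N - 5) = -7*(-5 + N) = 35 - 7*N)
(D(k) + H(7))² = (6 + (35 - 7*7))² = (6 + (35 - 49))² = (6 - 14)² = (-8)² = 64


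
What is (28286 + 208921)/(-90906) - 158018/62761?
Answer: -9750710945/1901783822 ≈ -5.1271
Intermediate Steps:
(28286 + 208921)/(-90906) - 158018/62761 = 237207*(-1/90906) - 158018*1/62761 = -79069/30302 - 158018/62761 = -9750710945/1901783822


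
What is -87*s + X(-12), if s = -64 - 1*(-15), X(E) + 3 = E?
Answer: 4248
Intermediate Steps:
X(E) = -3 + E
s = -49 (s = -64 + 15 = -49)
-87*s + X(-12) = -87*(-49) + (-3 - 12) = 4263 - 15 = 4248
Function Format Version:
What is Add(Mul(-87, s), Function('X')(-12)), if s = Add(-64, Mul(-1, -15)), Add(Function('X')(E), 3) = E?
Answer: 4248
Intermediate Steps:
Function('X')(E) = Add(-3, E)
s = -49 (s = Add(-64, 15) = -49)
Add(Mul(-87, s), Function('X')(-12)) = Add(Mul(-87, -49), Add(-3, -12)) = Add(4263, -15) = 4248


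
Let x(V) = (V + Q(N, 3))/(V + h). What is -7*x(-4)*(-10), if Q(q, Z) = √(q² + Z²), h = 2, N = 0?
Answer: 35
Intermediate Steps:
Q(q, Z) = √(Z² + q²)
x(V) = (3 + V)/(2 + V) (x(V) = (V + √(3² + 0²))/(V + 2) = (V + √(9 + 0))/(2 + V) = (V + √9)/(2 + V) = (V + 3)/(2 + V) = (3 + V)/(2 + V))
-7*x(-4)*(-10) = -7*(3 - 4)/(2 - 4)*(-10) = -7*(-1)/(-2)*(-10) = -(-7)*(-1)/2*(-10) = -7*½*(-10) = -7/2*(-10) = 35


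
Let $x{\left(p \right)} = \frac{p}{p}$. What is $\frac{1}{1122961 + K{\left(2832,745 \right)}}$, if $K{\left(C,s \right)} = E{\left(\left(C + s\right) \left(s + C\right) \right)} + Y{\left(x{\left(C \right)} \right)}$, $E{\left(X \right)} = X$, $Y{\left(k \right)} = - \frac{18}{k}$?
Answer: $\frac{1}{13917872} \approx 7.185 \cdot 10^{-8}$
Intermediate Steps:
$x{\left(p \right)} = 1$
$K{\left(C,s \right)} = -18 + \left(C + s\right)^{2}$ ($K{\left(C,s \right)} = \left(C + s\right) \left(s + C\right) - \frac{18}{1} = \left(C + s\right) \left(C + s\right) - 18 = \left(C + s\right)^{2} - 18 = -18 + \left(C + s\right)^{2}$)
$\frac{1}{1122961 + K{\left(2832,745 \right)}} = \frac{1}{1122961 + \left(-18 + 2832^{2} + 745^{2} + 2 \cdot 2832 \cdot 745\right)} = \frac{1}{1122961 + \left(-18 + 8020224 + 555025 + 4219680\right)} = \frac{1}{1122961 + 12794911} = \frac{1}{13917872}$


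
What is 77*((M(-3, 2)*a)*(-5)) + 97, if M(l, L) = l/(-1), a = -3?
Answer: 3562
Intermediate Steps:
M(l, L) = -l (M(l, L) = l*(-1) = -l)
77*((M(-3, 2)*a)*(-5)) + 97 = 77*((-1*(-3)*(-3))*(-5)) + 97 = 77*((3*(-3))*(-5)) + 97 = 77*(-9*(-5)) + 97 = 77*45 + 97 = 3465 + 97 = 3562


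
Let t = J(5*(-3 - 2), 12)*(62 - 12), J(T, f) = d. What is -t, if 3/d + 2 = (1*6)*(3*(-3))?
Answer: 75/28 ≈ 2.6786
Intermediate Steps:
d = -3/56 (d = 3/(-2 + (1*6)*(3*(-3))) = 3/(-2 + 6*(-9)) = 3/(-2 - 54) = 3/(-56) = 3*(-1/56) = -3/56 ≈ -0.053571)
J(T, f) = -3/56
t = -75/28 (t = -3*(62 - 12)/56 = -3/56*50 = -75/28 ≈ -2.6786)
-t = -1*(-75/28) = 75/28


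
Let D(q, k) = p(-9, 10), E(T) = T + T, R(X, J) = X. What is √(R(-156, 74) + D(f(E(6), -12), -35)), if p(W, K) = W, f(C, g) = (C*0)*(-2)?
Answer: I*√165 ≈ 12.845*I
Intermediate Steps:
E(T) = 2*T
f(C, g) = 0 (f(C, g) = 0*(-2) = 0)
D(q, k) = -9
√(R(-156, 74) + D(f(E(6), -12), -35)) = √(-156 - 9) = √(-165) = I*√165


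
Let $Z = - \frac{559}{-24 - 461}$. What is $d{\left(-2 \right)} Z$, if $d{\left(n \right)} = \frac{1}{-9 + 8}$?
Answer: $- \frac{559}{485} \approx -1.1526$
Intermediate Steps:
$d{\left(n \right)} = -1$ ($d{\left(n \right)} = \frac{1}{-1} = -1$)
$Z = \frac{559}{485}$ ($Z = - \frac{559}{-24 - 461} = - \frac{559}{-485} = \left(-559\right) \left(- \frac{1}{485}\right) = \frac{559}{485} \approx 1.1526$)
$d{\left(-2 \right)} Z = \left(-1\right) \frac{559}{485} = - \frac{559}{485}$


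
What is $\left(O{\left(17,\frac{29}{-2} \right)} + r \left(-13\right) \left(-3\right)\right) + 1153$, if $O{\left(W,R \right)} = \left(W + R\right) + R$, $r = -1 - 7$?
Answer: $829$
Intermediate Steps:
$r = -8$
$O{\left(W,R \right)} = W + 2 R$ ($O{\left(W,R \right)} = \left(R + W\right) + R = W + 2 R$)
$\left(O{\left(17,\frac{29}{-2} \right)} + r \left(-13\right) \left(-3\right)\right) + 1153 = \left(\left(17 + 2 \frac{29}{-2}\right) + \left(-8\right) \left(-13\right) \left(-3\right)\right) + 1153 = \left(\left(17 + 2 \cdot 29 \left(- \frac{1}{2}\right)\right) + 104 \left(-3\right)\right) + 1153 = \left(\left(17 + 2 \left(- \frac{29}{2}\right)\right) - 312\right) + 1153 = \left(\left(17 - 29\right) - 312\right) + 1153 = \left(-12 - 312\right) + 1153 = -324 + 1153 = 829$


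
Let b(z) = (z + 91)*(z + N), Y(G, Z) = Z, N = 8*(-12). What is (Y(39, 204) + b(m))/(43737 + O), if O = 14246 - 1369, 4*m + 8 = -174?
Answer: -24937/226456 ≈ -0.11012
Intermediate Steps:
m = -91/2 (m = -2 + (¼)*(-174) = -2 - 87/2 = -91/2 ≈ -45.500)
O = 12877
N = -96
b(z) = (-96 + z)*(91 + z) (b(z) = (z + 91)*(z - 96) = (91 + z)*(-96 + z) = (-96 + z)*(91 + z))
(Y(39, 204) + b(m))/(43737 + O) = (204 + (-8736 + (-91/2)² - 5*(-91/2)))/(43737 + 12877) = (204 + (-8736 + 8281/4 + 455/2))/56614 = (204 - 25753/4)*(1/56614) = -24937/4*1/56614 = -24937/226456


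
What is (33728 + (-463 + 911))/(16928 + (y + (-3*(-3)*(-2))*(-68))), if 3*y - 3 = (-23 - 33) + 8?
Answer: 34176/18137 ≈ 1.8843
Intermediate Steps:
y = -15 (y = 1 + ((-23 - 33) + 8)/3 = 1 + (-56 + 8)/3 = 1 + (1/3)*(-48) = 1 - 16 = -15)
(33728 + (-463 + 911))/(16928 + (y + (-3*(-3)*(-2))*(-68))) = (33728 + (-463 + 911))/(16928 + (-15 + (-3*(-3)*(-2))*(-68))) = (33728 + 448)/(16928 + (-15 + (9*(-2))*(-68))) = 34176/(16928 + (-15 - 18*(-68))) = 34176/(16928 + (-15 + 1224)) = 34176/(16928 + 1209) = 34176/18137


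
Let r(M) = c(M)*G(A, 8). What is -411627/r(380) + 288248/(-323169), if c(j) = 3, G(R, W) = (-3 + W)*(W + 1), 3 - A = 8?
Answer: -14784888827/4847535 ≈ -3050.0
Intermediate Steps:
A = -5 (A = 3 - 1*8 = 3 - 8 = -5)
G(R, W) = (1 + W)*(-3 + W) (G(R, W) = (-3 + W)*(1 + W) = (1 + W)*(-3 + W))
r(M) = 135 (r(M) = 3*(-3 + 8² - 2*8) = 3*(-3 + 64 - 16) = 3*45 = 135)
-411627/r(380) + 288248/(-323169) = -411627/135 + 288248/(-323169) = -411627*1/135 + 288248*(-1/323169) = -137209/45 - 288248/323169 = -14784888827/4847535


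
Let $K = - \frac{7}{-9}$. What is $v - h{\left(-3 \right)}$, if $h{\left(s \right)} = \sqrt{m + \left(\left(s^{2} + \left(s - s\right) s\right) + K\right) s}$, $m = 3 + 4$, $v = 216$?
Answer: $216 - \frac{i \sqrt{201}}{3} \approx 216.0 - 4.7258 i$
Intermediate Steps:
$K = \frac{7}{9}$ ($K = \left(-7\right) \left(- \frac{1}{9}\right) = \frac{7}{9} \approx 0.77778$)
$m = 7$
$h{\left(s \right)} = \sqrt{7 + s \left(\frac{7}{9} + s^{2}\right)}$ ($h{\left(s \right)} = \sqrt{7 + \left(\left(s^{2} + \left(s - s\right) s\right) + \frac{7}{9}\right) s} = \sqrt{7 + \left(\left(s^{2} + 0 s\right) + \frac{7}{9}\right) s} = \sqrt{7 + \left(\left(s^{2} + 0\right) + \frac{7}{9}\right) s} = \sqrt{7 + \left(s^{2} + \frac{7}{9}\right) s} = \sqrt{7 + \left(\frac{7}{9} + s^{2}\right) s} = \sqrt{7 + s \left(\frac{7}{9} + s^{2}\right)}$)
$v - h{\left(-3 \right)} = 216 - \frac{\sqrt{63 + 7 \left(-3\right) + 9 \left(-3\right)^{3}}}{3} = 216 - \frac{\sqrt{63 - 21 + 9 \left(-27\right)}}{3} = 216 - \frac{\sqrt{63 - 21 - 243}}{3} = 216 - \frac{\sqrt{-201}}{3} = 216 - \frac{i \sqrt{201}}{3}$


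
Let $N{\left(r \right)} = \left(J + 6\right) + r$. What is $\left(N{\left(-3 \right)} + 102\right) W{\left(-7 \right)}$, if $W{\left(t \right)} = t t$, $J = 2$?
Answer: $5243$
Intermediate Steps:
$W{\left(t \right)} = t^{2}$
$N{\left(r \right)} = 8 + r$ ($N{\left(r \right)} = \left(2 + 6\right) + r = 8 + r$)
$\left(N{\left(-3 \right)} + 102\right) W{\left(-7 \right)} = \left(\left(8 - 3\right) + 102\right) \left(-7\right)^{2} = \left(5 + 102\right) 49 = 107 \cdot 49 = 5243$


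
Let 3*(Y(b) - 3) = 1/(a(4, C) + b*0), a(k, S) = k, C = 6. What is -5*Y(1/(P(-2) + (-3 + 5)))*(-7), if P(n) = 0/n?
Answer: 1295/12 ≈ 107.92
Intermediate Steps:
P(n) = 0
Y(b) = 37/12 (Y(b) = 3 + 1/(3*(4 + b*0)) = 3 + 1/(3*(4 + 0)) = 3 + (1/3)/4 = 3 + (1/3)*(1/4) = 3 + 1/12 = 37/12)
-5*Y(1/(P(-2) + (-3 + 5)))*(-7) = -5*37/12*(-7) = -185/12*(-7) = 1295/12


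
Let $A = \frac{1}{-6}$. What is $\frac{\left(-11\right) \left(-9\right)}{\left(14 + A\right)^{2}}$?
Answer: $\frac{3564}{6889} \approx 0.51735$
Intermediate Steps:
$A = - \frac{1}{6} \approx -0.16667$
$\frac{\left(-11\right) \left(-9\right)}{\left(14 + A\right)^{2}} = \frac{\left(-11\right) \left(-9\right)}{\left(14 - \frac{1}{6}\right)^{2}} = \frac{99}{\left(\frac{83}{6}\right)^{2}} = \frac{99}{\frac{6889}{36}} = 99 \cdot \frac{36}{6889} = \frac{3564}{6889}$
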